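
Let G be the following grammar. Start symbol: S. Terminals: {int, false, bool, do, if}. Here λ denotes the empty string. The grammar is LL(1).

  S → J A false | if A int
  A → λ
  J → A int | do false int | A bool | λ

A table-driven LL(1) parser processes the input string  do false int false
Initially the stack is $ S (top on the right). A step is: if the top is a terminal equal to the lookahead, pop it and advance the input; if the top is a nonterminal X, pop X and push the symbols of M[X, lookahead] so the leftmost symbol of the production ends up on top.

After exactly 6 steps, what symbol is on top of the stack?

false

     Stack                   Input                 Action
  1  $ S                     do false int false $  expand S → J A false
  2  $ false A J             do false int false $  expand J → do false int
  3  $ false A int false do  do false int false $  match do
  4  $ false A int false     false int false $     match false
  5  $ false A int           int false $           match int
  6  $ false A               false $               expand A → λ
Stack after step 6: $ false (top = false).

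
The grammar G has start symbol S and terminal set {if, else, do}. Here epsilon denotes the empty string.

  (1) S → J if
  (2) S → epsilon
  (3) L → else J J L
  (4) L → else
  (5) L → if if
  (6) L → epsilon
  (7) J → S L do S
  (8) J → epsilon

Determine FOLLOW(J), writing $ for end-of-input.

{do, else, if}

FIRST(L) = {epsilon, else, if}
FIRST(S) = {epsilon, do, else, if}  (via J if)
FIRST(J) = {epsilon, do, else, if}  (via S L do S)
FOLLOW(S) includes $ since S is the start symbol.
FOLLOW(L): in L→else J J L, the suffix after L is empty (adds nothing new); in J→S L do S, L is followed by do S with FIRST {do}. Thus FOLLOW(L) = {do}.
FOLLOW(J): in S→J if, J is followed by if with FIRST {if}; in L→else J J L (occurrence 1), J is followed by J L with FIRST {epsilon, do, else, if}; in L→else J J L (occurrence 1), the suffix after J is nullable, so FOLLOW(J) ⊇ FOLLOW(L) = {do}; in L→else J J L (occurrence 2), J is followed by L with FIRST {epsilon, else, if}; in L→else J J L (occurrence 2), the suffix after J is nullable, so FOLLOW(J) ⊇ FOLLOW(L) = {do}. Thus FOLLOW(J) = {do, else, if}.
FOLLOW(S): in J→S L do S (occurrence 1), S is followed by L do S with FIRST {do, else, if}; in J→S L do S (occurrence 2), the suffix after S is empty, so FOLLOW(S) ⊇ FOLLOW(J) = {do, else, if}. Thus FOLLOW(S) = {$, do, else, if}.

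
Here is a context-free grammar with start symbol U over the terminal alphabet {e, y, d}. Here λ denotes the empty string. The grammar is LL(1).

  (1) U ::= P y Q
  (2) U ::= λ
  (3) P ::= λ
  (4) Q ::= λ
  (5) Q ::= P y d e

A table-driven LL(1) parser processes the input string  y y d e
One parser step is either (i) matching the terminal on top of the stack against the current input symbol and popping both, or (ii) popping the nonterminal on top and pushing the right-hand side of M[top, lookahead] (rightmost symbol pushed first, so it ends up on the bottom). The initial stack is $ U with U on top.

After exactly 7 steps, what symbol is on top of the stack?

e

     Stack      Input      Action
  1  $ U        y y d e $  expand U ::= P y Q
  2  $ Q y P    y y d e $  expand P ::= λ
  3  $ Q y      y y d e $  match y
  4  $ Q        y d e $    expand Q ::= P y d e
  5  $ e d y P  y d e $    expand P ::= λ
  6  $ e d y    y d e $    match y
  7  $ e d      d e $      match d
Stack after step 7: $ e (top = e).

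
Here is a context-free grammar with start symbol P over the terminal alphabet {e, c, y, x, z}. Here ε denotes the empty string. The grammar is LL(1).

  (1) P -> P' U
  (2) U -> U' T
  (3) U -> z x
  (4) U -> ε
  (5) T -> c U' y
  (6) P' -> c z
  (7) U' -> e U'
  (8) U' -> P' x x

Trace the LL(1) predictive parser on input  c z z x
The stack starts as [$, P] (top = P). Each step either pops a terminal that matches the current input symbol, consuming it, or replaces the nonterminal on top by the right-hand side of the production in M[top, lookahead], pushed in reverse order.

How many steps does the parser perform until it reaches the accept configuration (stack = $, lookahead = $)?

7

     Stack    Input      Action
  1  $ P      c z z x $  expand P -> P' U
  2  $ U P'   c z z x $  expand P' -> c z
  3  $ U z c  c z z x $  match c
  4  $ U z    z z x $    match z
  5  $ U      z x $      expand U -> z x
  6  $ x z    z x $      match z
  7  $ x      x $        match x
Accept reached after 7 steps.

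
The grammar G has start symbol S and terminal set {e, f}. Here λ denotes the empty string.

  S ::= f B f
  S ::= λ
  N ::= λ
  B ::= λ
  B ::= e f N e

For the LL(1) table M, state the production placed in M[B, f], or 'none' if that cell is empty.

B ::= λ

FIRST(S): from S::=f B f we get {f}; from S::=λ we get {λ}. So FIRST(S) = {λ, f}.
FIRST(N): from N::=λ we get {λ}. So FIRST(N) = {λ}.
FIRST(B): from B::=λ we get {λ}; from B::=e f N e we get {e}. So FIRST(B) = {λ, e}.
FOLLOW(S) includes $ since S is the start symbol.
FOLLOW(B): in S::=f B f, B is followed by f with FIRST {f}. Thus FOLLOW(B) = {f}.
For B ::= λ: FIRST(λ) = {λ}, so it goes in M[B, t] for t ∈ {}; since λ ∈ FIRST, also for every t ∈ FOLLOW(B) = {f}.
For B ::= e f N e: FIRST(e f N e) = {e}, so it goes in M[B, t] for t ∈ {e}.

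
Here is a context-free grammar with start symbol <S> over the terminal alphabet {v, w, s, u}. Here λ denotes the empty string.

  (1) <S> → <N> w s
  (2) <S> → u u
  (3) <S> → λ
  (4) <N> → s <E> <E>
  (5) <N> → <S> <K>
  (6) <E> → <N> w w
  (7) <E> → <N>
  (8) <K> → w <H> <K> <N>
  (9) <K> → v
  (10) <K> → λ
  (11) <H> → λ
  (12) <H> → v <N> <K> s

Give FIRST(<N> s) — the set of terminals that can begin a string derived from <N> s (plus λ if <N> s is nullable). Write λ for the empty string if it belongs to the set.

FIRST(<K>): from <K>→w <H> <K> <N> we get {w}; from <K>→v we get {v}; from <K>→λ we get {λ}. So FIRST(<K>) = {λ, v, w}.
FIRST(<H>): from <H>→λ we get {λ}; from <H>→v <N> <K> s we get {v}. So FIRST(<H>) = {λ, v}.
FIRST(<S>): from <S>→<N> w s we get {s, u, v, w}; from <S>→u u we get {u}; from <S>→λ we get {λ}. So FIRST(<S>) = {λ, s, u, v, w}.
FIRST(<N>): from <N>→s <E> <E> we get {s}; from <N>→<S> <K> we get {λ, s, u, v, w}. So FIRST(<N>) = {λ, s, u, v, w}.
FIRST(<E>): from <E>→<N> w w we get {s, u, v, w}; from <E>→<N> we get {λ, s, u, v, w}. So FIRST(<E>) = {λ, s, u, v, w}.
FIRST(<N> s): take FIRST of each symbol in turn, carrying on past any symbol whose FIRST contains λ; result {s, u, v, w}.

{s, u, v, w}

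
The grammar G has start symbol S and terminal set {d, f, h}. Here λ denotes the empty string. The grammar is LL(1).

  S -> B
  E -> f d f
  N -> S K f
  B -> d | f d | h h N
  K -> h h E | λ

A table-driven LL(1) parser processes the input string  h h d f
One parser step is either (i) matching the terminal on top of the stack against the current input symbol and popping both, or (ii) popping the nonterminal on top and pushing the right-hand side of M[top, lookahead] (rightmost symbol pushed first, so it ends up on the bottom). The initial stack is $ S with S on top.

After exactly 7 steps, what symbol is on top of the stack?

step 1: stack=$ S  input=h h d f $  — expand S -> B
step 2: stack=$ B  input=h h d f $  — expand B -> h h N
step 3: stack=$ N h h  input=h h d f $  — match h
step 4: stack=$ N h  input=h d f $  — match h
step 5: stack=$ N  input=d f $  — expand N -> S K f
step 6: stack=$ f K S  input=d f $  — expand S -> B
step 7: stack=$ f K B  input=d f $  — expand B -> d
Stack after step 7: $ f K d (top = d).

d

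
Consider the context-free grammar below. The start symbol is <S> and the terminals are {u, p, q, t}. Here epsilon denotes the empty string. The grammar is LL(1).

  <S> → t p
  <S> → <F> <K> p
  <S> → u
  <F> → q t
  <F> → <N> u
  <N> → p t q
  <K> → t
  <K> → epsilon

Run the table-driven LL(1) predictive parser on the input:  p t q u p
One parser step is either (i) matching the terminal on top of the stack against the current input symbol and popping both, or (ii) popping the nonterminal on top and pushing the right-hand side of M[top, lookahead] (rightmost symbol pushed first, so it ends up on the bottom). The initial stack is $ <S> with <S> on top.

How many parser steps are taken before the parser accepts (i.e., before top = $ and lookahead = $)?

     Stack            Input        Action
  1  $ <S>            p t q u p $  expand <S> → <F> <K> p
  2  $ p <K> <F>      p t q u p $  expand <F> → <N> u
  3  $ p <K> u <N>    p t q u p $  expand <N> → p t q
  4  $ p <K> u q t p  p t q u p $  match p
  5  $ p <K> u q t    t q u p $    match t
  6  $ p <K> u q      q u p $      match q
  7  $ p <K> u        u p $        match u
  8  $ p <K>          p $          expand <K> → epsilon
  9  $ p              p $          match p
Accept reached after 9 steps.

9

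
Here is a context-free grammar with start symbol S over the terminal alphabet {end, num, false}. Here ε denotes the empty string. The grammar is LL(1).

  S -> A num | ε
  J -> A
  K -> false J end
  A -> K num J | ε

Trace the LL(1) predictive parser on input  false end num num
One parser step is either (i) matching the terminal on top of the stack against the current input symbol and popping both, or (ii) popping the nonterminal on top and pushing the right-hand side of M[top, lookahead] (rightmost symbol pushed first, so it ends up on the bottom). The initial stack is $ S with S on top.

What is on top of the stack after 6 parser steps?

     Stack                    Input                Action
  1  $ S                      false end num num $  expand S -> A num
  2  $ num A                  false end num num $  expand A -> K num J
  3  $ num J num K            false end num num $  expand K -> false J end
  4  $ num J num end J false  false end num num $  match false
  5  $ num J num end J        end num num $        expand J -> A
  6  $ num J num end A        end num num $        expand A -> ε
Stack after step 6: $ num J num end (top = end).

end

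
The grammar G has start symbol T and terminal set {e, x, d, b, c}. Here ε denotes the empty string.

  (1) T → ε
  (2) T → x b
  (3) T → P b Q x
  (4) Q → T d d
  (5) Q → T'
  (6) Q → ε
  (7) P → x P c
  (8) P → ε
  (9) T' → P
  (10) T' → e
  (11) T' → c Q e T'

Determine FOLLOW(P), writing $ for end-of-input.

FIRST(P): from P→x P c we get {x}; from P→ε we get {ε}. So FIRST(P) = {ε, x}.
FIRST(T): from T→ε we get {ε}; from T→x b we get {x}; from T→P b Q x we get {b, x}. So FIRST(T) = {ε, b, x}.
FIRST(T'): from T'→P we get {ε, x}; from T'→e we get {e}; from T'→c Q e T' we get {c}. So FIRST(T') = {ε, c, e, x}.
FIRST(Q): from Q→T d d we get {b, d, x}; from Q→T' we get {ε, c, e, x}; from Q→ε we get {ε}. So FIRST(Q) = {ε, b, c, d, e, x}.
FOLLOW(T) includes $ since T is the start symbol.
FOLLOW(T): in Q→T d d, T is followed by d d with FIRST {d}. Thus FOLLOW(T) = {$, d}.
FOLLOW(Q): in T→P b Q x, Q is followed by x with FIRST {x}; in T'→c Q e T', Q is followed by e T' with FIRST {e}. Thus FOLLOW(Q) = {e, x}.
FOLLOW(T'): in Q→T', the suffix after T' is empty, so FOLLOW(T') ⊇ FOLLOW(Q) = {e, x}; in T'→c Q e T', the suffix after T' is empty (adds nothing new). Thus FOLLOW(T') = {e, x}.
FOLLOW(P): in T→P b Q x, P is followed by b Q x with FIRST {b}; in P→x P c, P is followed by c with FIRST {c}; in T'→P, the suffix after P is empty, so FOLLOW(P) ⊇ FOLLOW(T') = {e, x}. Thus FOLLOW(P) = {b, c, e, x}.

{b, c, e, x}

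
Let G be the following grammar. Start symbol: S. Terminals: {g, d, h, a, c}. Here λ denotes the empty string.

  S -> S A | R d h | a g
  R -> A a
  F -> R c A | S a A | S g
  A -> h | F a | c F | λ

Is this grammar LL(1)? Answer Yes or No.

No

FIRST(S) = {a, c, h}
FIRST(R) = {a, c, h}
FIRST(F) = {a, c, h}
FIRST(A) = {λ, a, c, h}
FOLLOW(S) = {$, a, c, g, h}
FOLLOW(R) = {c, d}
FOLLOW(F) = {$, a, c, g, h}
FOLLOW(A) = {$, a, c, g, h}
Cell M[A, a] receives both A -> F a and A -> λ — the grammar is not LL(1).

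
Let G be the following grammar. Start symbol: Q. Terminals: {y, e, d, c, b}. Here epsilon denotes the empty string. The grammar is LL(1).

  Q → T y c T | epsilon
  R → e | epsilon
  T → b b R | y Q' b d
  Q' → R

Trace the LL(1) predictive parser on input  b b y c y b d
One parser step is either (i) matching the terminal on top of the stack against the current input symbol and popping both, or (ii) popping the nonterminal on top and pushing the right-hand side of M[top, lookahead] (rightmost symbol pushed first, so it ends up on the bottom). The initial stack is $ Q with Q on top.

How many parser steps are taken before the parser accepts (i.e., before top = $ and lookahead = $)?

step 1: stack=$ Q  input=b b y c y b d $  — expand Q → T y c T
step 2: stack=$ T c y T  input=b b y c y b d $  — expand T → b b R
step 3: stack=$ T c y R b b  input=b b y c y b d $  — match b
step 4: stack=$ T c y R b  input=b y c y b d $  — match b
step 5: stack=$ T c y R  input=y c y b d $  — expand R → epsilon
step 6: stack=$ T c y  input=y c y b d $  — match y
step 7: stack=$ T c  input=c y b d $  — match c
step 8: stack=$ T  input=y b d $  — expand T → y Q' b d
step 9: stack=$ d b Q' y  input=y b d $  — match y
step 10: stack=$ d b Q'  input=b d $  — expand Q' → R
step 11: stack=$ d b R  input=b d $  — expand R → epsilon
step 12: stack=$ d b  input=b d $  — match b
step 13: stack=$ d  input=d $  — match d
Accept reached after 13 steps.

13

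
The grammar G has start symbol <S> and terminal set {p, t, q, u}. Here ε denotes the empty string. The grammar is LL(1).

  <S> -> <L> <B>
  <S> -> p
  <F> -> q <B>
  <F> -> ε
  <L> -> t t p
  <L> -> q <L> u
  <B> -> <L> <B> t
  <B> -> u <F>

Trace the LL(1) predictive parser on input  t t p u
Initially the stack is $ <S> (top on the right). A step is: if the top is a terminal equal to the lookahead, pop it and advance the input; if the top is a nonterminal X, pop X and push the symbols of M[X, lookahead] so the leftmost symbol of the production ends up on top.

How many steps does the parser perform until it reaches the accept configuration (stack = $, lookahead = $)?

step 1: stack=$ <S>  input=t t p u $  — expand <S> -> <L> <B>
step 2: stack=$ <B> <L>  input=t t p u $  — expand <L> -> t t p
step 3: stack=$ <B> p t t  input=t t p u $  — match t
step 4: stack=$ <B> p t  input=t p u $  — match t
step 5: stack=$ <B> p  input=p u $  — match p
step 6: stack=$ <B>  input=u $  — expand <B> -> u <F>
step 7: stack=$ <F> u  input=u $  — match u
step 8: stack=$ <F>  input=$  — expand <F> -> ε
Accept reached after 8 steps.

8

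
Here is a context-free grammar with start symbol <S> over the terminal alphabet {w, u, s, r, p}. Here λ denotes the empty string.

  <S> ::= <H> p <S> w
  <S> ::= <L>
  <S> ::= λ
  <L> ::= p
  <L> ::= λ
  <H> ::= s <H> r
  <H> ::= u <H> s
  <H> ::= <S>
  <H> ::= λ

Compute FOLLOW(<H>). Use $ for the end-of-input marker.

FIRST(<L>): from <L>::=p we get {p}; from <L>::=λ we get {λ}. So FIRST(<L>) = {λ, p}.
FIRST(<S>): from <S>::=<H> p <S> w we get {p, s, u}; from <S>::=<L> we get {λ, p}; from <S>::=λ we get {λ}. So FIRST(<S>) = {λ, p, s, u}.
FIRST(<H>): from <H>::=s <H> r we get {s}; from <H>::=u <H> s we get {u}; from <H>::=<S> we get {λ, p, s, u}; from <H>::=λ we get {λ}. So FIRST(<H>) = {λ, p, s, u}.
FOLLOW(<S>) includes $ since <S> is the start symbol.
FOLLOW(<H>): in <S>::=<H> p <S> w, <H> is followed by p <S> w with FIRST {p}; in <H>::=s <H> r, <H> is followed by r with FIRST {r}; in <H>::=u <H> s, <H> is followed by s with FIRST {s}. Thus FOLLOW(<H>) = {p, r, s}.
FOLLOW(<S>): in <S>::=<H> p <S> w, <S> is followed by w with FIRST {w}; in <H>::=<S>, the suffix after <S> is empty, so FOLLOW(<S>) ⊇ FOLLOW(<H>) = {p, r, s}. Thus FOLLOW(<S>) = {$, p, r, s, w}.
FOLLOW(<L>): in <S>::=<L>, the suffix after <L> is empty, so FOLLOW(<L>) ⊇ FOLLOW(<S>) = {$, p, r, s, w}. Thus FOLLOW(<L>) = {$, p, r, s, w}.

{p, r, s}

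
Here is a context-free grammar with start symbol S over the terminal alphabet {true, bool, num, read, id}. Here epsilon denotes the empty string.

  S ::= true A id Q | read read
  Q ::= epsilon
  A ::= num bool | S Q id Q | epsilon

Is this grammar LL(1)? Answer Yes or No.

Yes

FIRST(S) = {read, true}
FIRST(Q) = {epsilon}
FIRST(A) = {epsilon, num, read, true}
FOLLOW(S) = {$, id}
FOLLOW(Q) = {$, id}
FOLLOW(A) = {id}
Each cell of M receives at most one production.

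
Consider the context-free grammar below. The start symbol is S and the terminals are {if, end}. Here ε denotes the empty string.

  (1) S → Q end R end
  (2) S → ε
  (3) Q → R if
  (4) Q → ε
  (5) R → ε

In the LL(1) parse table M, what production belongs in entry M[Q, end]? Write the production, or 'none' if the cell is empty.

Q → ε

FIRST(R): from R→ε we get {ε}. So FIRST(R) = {ε}.
FIRST(Q): from Q→R if we get {if}; from Q→ε we get {ε}. So FIRST(Q) = {ε, if}.
FIRST(S): from S→Q end R end we get {end, if}; from S→ε we get {ε}. So FIRST(S) = {ε, end, if}.
FOLLOW(S) includes $ since S is the start symbol.
FOLLOW(Q): in S→Q end R end, Q is followed by end R end with FIRST {end}. Thus FOLLOW(Q) = {end}.
For Q → R if: FIRST(R if) = {if}, so it goes in M[Q, t] for t ∈ {if}.
For Q → ε: FIRST(ε) = {ε}, so it goes in M[Q, t] for t ∈ {}; since ε ∈ FIRST, also for every t ∈ FOLLOW(Q) = {end}.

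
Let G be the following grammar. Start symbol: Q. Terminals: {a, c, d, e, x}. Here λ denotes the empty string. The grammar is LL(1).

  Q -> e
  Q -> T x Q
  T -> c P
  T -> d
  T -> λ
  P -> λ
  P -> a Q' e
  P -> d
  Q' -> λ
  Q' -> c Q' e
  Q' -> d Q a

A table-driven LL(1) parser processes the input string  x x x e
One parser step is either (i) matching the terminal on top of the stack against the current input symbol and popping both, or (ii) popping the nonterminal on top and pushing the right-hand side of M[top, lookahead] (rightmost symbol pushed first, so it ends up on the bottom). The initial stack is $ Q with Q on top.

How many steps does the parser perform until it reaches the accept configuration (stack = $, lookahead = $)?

      Stack    Input      Action
   1  $ Q      x x x e $  expand Q -> T x Q
   2  $ Q x T  x x x e $  expand T -> λ
   3  $ Q x    x x x e $  match x
   4  $ Q      x x e $    expand Q -> T x Q
   5  $ Q x T  x x e $    expand T -> λ
   6  $ Q x    x x e $    match x
   7  $ Q      x e $      expand Q -> T x Q
   8  $ Q x T  x e $      expand T -> λ
   9  $ Q x    x e $      match x
  10  $ Q      e $        expand Q -> e
  11  $ e      e $        match e
Accept reached after 11 steps.

11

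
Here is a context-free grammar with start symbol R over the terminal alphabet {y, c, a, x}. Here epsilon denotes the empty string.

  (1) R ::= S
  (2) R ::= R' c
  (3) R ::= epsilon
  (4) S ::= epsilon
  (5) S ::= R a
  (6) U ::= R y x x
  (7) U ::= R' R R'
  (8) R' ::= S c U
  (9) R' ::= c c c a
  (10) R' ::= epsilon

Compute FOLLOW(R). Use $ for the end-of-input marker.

{$, a, c, y}

FIRST(R): from R::=S we get {epsilon, a, c}; from R::=R' c we get {a, c}; from R::=epsilon we get {epsilon}. So FIRST(R) = {epsilon, a, c}.
FIRST(S): from S::=epsilon we get {epsilon}; from S::=R a we get {a, c}. So FIRST(S) = {epsilon, a, c}.
FIRST(R'): from R'::=S c U we get {a, c}; from R'::=c c c a we get {c}; from R'::=epsilon we get {epsilon}. So FIRST(R') = {epsilon, a, c}.
FIRST(U): from U::=R y x x we get {a, c, y}; from U::=R' R R' we get {epsilon, a, c}. So FIRST(U) = {epsilon, a, c, y}.
FOLLOW(R) includes $ since R is the start symbol.
FOLLOW(R): in S::=R a, R is followed by a with FIRST {a}; in U::=R y x x, R is followed by y x x with FIRST {y}; in U::=R' R R', R is followed by R' with FIRST {epsilon, a, c}; in U::=R' R R', the suffix after R is nullable, so FOLLOW(R) ⊇ FOLLOW(U) = {a, c}. Thus FOLLOW(R) = {$, a, c, y}.
FOLLOW(S): in R::=S, the suffix after S is empty, so FOLLOW(S) ⊇ FOLLOW(R) = {$, a, c, y}; in R'::=S c U, S is followed by c U with FIRST {c}. Thus FOLLOW(S) = {$, a, c, y}.
FOLLOW(U): in R'::=S c U, the suffix after U is empty, so FOLLOW(U) ⊇ FOLLOW(R') = {a, c}. Thus FOLLOW(U) = {a, c}.
FOLLOW(R'): in R::=R' c, R' is followed by c with FIRST {c}; in U::=R' R R' (occurrence 1), R' is followed by R R' with FIRST {epsilon, a, c}; in U::=R' R R' (occurrence 1), the suffix after R' is nullable, so FOLLOW(R') ⊇ FOLLOW(U) = {a, c}; in U::=R' R R' (occurrence 2), the suffix after R' is empty, so FOLLOW(R') ⊇ FOLLOW(U) = {a, c}. Thus FOLLOW(R') = {a, c}.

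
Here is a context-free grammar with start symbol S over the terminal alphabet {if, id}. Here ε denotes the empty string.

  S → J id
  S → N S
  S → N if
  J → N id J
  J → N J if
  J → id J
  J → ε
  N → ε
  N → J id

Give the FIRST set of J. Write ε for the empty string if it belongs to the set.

{ε, id, if}

FIRST(S): from S→J id we get {id, if}; from S→N S we get {id, if}; from S→N if we get {id, if}. So FIRST(S) = {id, if}.
FIRST(J): from J→N id J we get {id, if}; from J→N J if we get {id, if}; from J→id J we get {id}; from J→ε we get {ε}. So FIRST(J) = {ε, id, if}.
FIRST(N): from N→ε we get {ε}; from N→J id we get {id, if}. So FIRST(N) = {ε, id, if}.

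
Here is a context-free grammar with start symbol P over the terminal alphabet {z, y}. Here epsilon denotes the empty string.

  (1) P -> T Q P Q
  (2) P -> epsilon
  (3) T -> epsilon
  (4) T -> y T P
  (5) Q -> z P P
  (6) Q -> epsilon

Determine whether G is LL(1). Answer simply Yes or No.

No

FIRST(P) = {epsilon, y, z}
FIRST(T) = {epsilon, y}
FIRST(Q) = {epsilon, z}
FOLLOW(P) = {$, y, z}
FOLLOW(T) = {$, y, z}
FOLLOW(Q) = {$, y, z}
Cell M[P, $] receives both P -> T Q P Q and P -> epsilon — the grammar is not LL(1).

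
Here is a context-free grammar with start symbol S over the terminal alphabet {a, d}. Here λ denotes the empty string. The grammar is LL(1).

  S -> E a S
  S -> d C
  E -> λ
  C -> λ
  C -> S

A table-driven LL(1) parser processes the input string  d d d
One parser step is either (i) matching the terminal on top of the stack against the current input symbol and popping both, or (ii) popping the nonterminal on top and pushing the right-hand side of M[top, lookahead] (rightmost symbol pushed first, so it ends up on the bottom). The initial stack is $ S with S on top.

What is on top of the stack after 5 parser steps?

C

step 1: stack=$ S  input=d d d $  — expand S -> d C
step 2: stack=$ C d  input=d d d $  — match d
step 3: stack=$ C  input=d d $  — expand C -> S
step 4: stack=$ S  input=d d $  — expand S -> d C
step 5: stack=$ C d  input=d d $  — match d
Stack after step 5: $ C (top = C).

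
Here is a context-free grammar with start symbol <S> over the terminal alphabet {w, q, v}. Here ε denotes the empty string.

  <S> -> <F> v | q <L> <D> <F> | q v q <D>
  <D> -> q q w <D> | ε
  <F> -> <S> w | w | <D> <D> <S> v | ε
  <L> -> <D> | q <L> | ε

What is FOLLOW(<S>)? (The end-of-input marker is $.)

FIRST(<D>) = {ε, q}
FIRST(<L>) = {ε, q}  (via <D>)
FIRST(<S>) = {q, v, w}  (via <F> v)
FIRST(<F>) = {ε, q, v, w}  (via <S> w, <D> <D> <S> v)
FOLLOW(<S>) includes $ since <S> is the start symbol.
FOLLOW(<S>): in <F>-><S> w, <S> is followed by w with FIRST {w}; in <F>-><D> <D> <S> v, <S> is followed by v with FIRST {v}. Thus FOLLOW(<S>) = {$, v, w}.
FOLLOW(<F>): in <S>-><F> v, <F> is followed by v with FIRST {v}; in <S>->q <L> <D> <F>, the suffix after <F> is empty, so FOLLOW(<F>) ⊇ FOLLOW(<S>) = {$, v, w}. Thus FOLLOW(<F>) = {$, v, w}.
FOLLOW(<L>): in <S>->q <L> <D> <F>, <L> is followed by <D> <F> with FIRST {ε, q, v, w}; in <S>->q <L> <D> <F>, the suffix after <L> is nullable, so FOLLOW(<L>) ⊇ FOLLOW(<S>) = {$, v, w}; in <L>->q <L>, the suffix after <L> is empty (adds nothing new). Thus FOLLOW(<L>) = {$, q, v, w}.
FOLLOW(<D>): in <S>->q <L> <D> <F>, <D> is followed by <F> with FIRST {ε, q, v, w}; in <S>->q <L> <D> <F>, the suffix after <D> is nullable, so FOLLOW(<D>) ⊇ FOLLOW(<S>) = {$, v, w}; in <S>->q v q <D>, the suffix after <D> is empty, so FOLLOW(<D>) ⊇ FOLLOW(<S>) = {$, v, w}; in <D>->q q w <D>, the suffix after <D> is empty (adds nothing new); in <F>-><D> <D> <S> v (occurrence 1), <D> is followed by <D> <S> v with FIRST {q, v, w}; in <F>-><D> <D> <S> v (occurrence 2), <D> is followed by <S> v with FIRST {q, v, w}; in <L>-><D>, the suffix after <D> is empty, so FOLLOW(<D>) ⊇ FOLLOW(<L>) = {$, q, v, w}. Thus FOLLOW(<D>) = {$, q, v, w}.

{$, v, w}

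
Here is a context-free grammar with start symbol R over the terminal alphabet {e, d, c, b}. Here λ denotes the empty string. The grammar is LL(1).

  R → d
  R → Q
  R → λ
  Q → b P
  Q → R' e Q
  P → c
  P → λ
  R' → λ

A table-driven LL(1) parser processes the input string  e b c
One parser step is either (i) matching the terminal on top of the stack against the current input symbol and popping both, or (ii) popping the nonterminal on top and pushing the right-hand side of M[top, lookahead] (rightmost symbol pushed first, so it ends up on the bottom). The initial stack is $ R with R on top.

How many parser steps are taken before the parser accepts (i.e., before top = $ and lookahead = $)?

8

     Stack     Input    Action
  1  $ R       e b c $  expand R → Q
  2  $ Q       e b c $  expand Q → R' e Q
  3  $ Q e R'  e b c $  expand R' → λ
  4  $ Q e     e b c $  match e
  5  $ Q       b c $    expand Q → b P
  6  $ P b     b c $    match b
  7  $ P       c $      expand P → c
  8  $ c       c $      match c
Accept reached after 8 steps.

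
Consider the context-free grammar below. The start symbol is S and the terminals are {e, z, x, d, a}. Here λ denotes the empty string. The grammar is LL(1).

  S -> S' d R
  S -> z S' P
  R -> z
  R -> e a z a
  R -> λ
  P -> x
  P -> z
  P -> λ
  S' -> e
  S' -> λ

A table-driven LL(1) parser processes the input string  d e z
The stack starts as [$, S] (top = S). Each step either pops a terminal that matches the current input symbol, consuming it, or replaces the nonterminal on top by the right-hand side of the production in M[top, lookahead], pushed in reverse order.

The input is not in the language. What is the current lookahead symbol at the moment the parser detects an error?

z

     Stack      Input    Action
  1  $ S        d e z $  expand S -> S' d R
  2  $ R d S'   d e z $  expand S' -> λ
  3  $ R d      d e z $  match d
  4  $ R        e z $    expand R -> e a z a
  5  $ a z a e  e z $    match e
  6  $ a z a    z $      error: top is terminal a but lookahead is z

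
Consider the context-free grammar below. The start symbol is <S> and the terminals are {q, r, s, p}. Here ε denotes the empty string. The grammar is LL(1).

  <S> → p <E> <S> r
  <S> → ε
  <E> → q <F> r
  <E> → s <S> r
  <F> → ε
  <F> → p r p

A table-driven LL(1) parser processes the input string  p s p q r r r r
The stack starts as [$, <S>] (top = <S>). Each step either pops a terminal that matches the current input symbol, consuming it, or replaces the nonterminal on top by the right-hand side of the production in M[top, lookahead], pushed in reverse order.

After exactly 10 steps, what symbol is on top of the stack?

<S>

step 1: stack=$ <S>  input=p s p q r r r r $  — expand <S> → p <E> <S> r
step 2: stack=$ r <S> <E> p  input=p s p q r r r r $  — match p
step 3: stack=$ r <S> <E>  input=s p q r r r r $  — expand <E> → s <S> r
step 4: stack=$ r <S> r <S> s  input=s p q r r r r $  — match s
step 5: stack=$ r <S> r <S>  input=p q r r r r $  — expand <S> → p <E> <S> r
step 6: stack=$ r <S> r r <S> <E> p  input=p q r r r r $  — match p
step 7: stack=$ r <S> r r <S> <E>  input=q r r r r $  — expand <E> → q <F> r
step 8: stack=$ r <S> r r <S> r <F> q  input=q r r r r $  — match q
step 9: stack=$ r <S> r r <S> r <F>  input=r r r r $  — expand <F> → ε
step 10: stack=$ r <S> r r <S> r  input=r r r r $  — match r
Stack after step 10: $ r <S> r r <S> (top = <S>).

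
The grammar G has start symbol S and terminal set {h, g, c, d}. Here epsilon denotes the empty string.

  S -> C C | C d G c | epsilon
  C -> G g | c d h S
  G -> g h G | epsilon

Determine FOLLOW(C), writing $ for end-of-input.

FIRST(G): from G->g h G we get {g}; from G->epsilon we get {epsilon}. So FIRST(G) = {epsilon, g}.
FIRST(C): from C->G g we get {g}; from C->c d h S we get {c}. So FIRST(C) = {c, g}.
FIRST(S): from S->C C we get {c, g}; from S->C d G c we get {c, g}; from S->epsilon we get {epsilon}. So FIRST(S) = {epsilon, c, g}.
FOLLOW(S) includes $ since S is the start symbol.
FOLLOW(G): in S->C d G c, G is followed by c with FIRST {c}; in C->G g, G is followed by g with FIRST {g}; in G->g h G, the suffix after G is empty (adds nothing new). Thus FOLLOW(G) = {c, g}.
FOLLOW(S): in C->c d h S, the suffix after S is empty, so FOLLOW(S) ⊇ FOLLOW(C) = {$, c, d, g}. Thus FOLLOW(S) = {$, c, d, g}.
FOLLOW(C): in S->C C (occurrence 1), C is followed by C with FIRST {c, g}; in S->C C (occurrence 2), the suffix after C is empty, so FOLLOW(C) ⊇ FOLLOW(S) = {$, c, d, g}; in S->C d G c, C is followed by d G c with FIRST {d}. Thus FOLLOW(C) = {$, c, d, g}.

{$, c, d, g}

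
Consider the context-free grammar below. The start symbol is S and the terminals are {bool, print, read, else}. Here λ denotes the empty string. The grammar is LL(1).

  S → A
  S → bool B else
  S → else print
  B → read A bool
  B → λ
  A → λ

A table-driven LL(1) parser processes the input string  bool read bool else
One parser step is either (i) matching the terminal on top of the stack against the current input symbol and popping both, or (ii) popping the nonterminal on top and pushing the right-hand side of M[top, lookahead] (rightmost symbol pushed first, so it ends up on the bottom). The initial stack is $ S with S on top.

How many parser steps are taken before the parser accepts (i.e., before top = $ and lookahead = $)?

7

     Stack               Input                  Action
  1  $ S                 bool read bool else $  expand S → bool B else
  2  $ else B bool       bool read bool else $  match bool
  3  $ else B            read bool else $       expand B → read A bool
  4  $ else bool A read  read bool else $       match read
  5  $ else bool A       bool else $            expand A → λ
  6  $ else bool         bool else $            match bool
  7  $ else              else $                 match else
Accept reached after 7 steps.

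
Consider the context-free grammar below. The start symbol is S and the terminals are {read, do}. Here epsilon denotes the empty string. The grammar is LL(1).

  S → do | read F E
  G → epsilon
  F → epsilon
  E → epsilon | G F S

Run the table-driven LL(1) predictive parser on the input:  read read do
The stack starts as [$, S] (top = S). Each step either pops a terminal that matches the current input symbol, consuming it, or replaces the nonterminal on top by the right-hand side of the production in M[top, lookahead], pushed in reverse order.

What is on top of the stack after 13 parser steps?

do

step 1: stack=$ S  input=read read do $  — expand S → read F E
step 2: stack=$ E F read  input=read read do $  — match read
step 3: stack=$ E F  input=read do $  — expand F → epsilon
step 4: stack=$ E  input=read do $  — expand E → G F S
step 5: stack=$ S F G  input=read do $  — expand G → epsilon
step 6: stack=$ S F  input=read do $  — expand F → epsilon
step 7: stack=$ S  input=read do $  — expand S → read F E
step 8: stack=$ E F read  input=read do $  — match read
step 9: stack=$ E F  input=do $  — expand F → epsilon
step 10: stack=$ E  input=do $  — expand E → G F S
step 11: stack=$ S F G  input=do $  — expand G → epsilon
step 12: stack=$ S F  input=do $  — expand F → epsilon
step 13: stack=$ S  input=do $  — expand S → do
Stack after step 13: $ do (top = do).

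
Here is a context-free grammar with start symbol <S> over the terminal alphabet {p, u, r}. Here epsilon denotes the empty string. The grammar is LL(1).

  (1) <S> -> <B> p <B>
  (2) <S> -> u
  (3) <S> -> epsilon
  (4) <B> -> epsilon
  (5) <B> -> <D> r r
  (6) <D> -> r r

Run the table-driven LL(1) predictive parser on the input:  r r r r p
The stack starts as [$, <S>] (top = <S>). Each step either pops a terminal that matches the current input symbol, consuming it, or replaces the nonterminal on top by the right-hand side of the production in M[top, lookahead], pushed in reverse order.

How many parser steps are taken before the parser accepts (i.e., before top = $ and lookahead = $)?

step 1: stack=$ <S>  input=r r r r p $  — expand <S> -> <B> p <B>
step 2: stack=$ <B> p <B>  input=r r r r p $  — expand <B> -> <D> r r
step 3: stack=$ <B> p r r <D>  input=r r r r p $  — expand <D> -> r r
step 4: stack=$ <B> p r r r r  input=r r r r p $  — match r
step 5: stack=$ <B> p r r r  input=r r r p $  — match r
step 6: stack=$ <B> p r r  input=r r p $  — match r
step 7: stack=$ <B> p r  input=r p $  — match r
step 8: stack=$ <B> p  input=p $  — match p
step 9: stack=$ <B>  input=$  — expand <B> -> epsilon
Accept reached after 9 steps.

9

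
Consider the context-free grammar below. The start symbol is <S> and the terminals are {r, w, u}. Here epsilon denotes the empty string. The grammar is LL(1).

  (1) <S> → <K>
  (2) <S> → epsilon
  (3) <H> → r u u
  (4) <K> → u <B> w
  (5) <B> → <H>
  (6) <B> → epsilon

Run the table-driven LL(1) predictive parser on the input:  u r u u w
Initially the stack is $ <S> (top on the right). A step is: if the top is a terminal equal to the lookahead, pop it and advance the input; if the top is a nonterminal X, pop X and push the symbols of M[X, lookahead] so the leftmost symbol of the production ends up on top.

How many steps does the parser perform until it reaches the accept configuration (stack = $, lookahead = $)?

9

step 1: stack=$ <S>  input=u r u u w $  — expand <S> → <K>
step 2: stack=$ <K>  input=u r u u w $  — expand <K> → u <B> w
step 3: stack=$ w <B> u  input=u r u u w $  — match u
step 4: stack=$ w <B>  input=r u u w $  — expand <B> → <H>
step 5: stack=$ w <H>  input=r u u w $  — expand <H> → r u u
step 6: stack=$ w u u r  input=r u u w $  — match r
step 7: stack=$ w u u  input=u u w $  — match u
step 8: stack=$ w u  input=u w $  — match u
step 9: stack=$ w  input=w $  — match w
Accept reached after 9 steps.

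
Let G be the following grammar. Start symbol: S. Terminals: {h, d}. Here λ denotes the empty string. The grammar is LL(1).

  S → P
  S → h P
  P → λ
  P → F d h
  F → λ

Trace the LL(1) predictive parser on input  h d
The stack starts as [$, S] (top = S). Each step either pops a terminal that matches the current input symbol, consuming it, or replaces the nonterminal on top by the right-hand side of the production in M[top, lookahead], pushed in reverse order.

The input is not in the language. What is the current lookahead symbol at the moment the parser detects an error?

     Stack    Input  Action
  1  $ S      h d $  expand S → h P
  2  $ P h    h d $  match h
  3  $ P      d $    expand P → F d h
  4  $ h d F  d $    expand F → λ
  5  $ h d    d $    match d
  6  $ h      $      error: top is terminal h but lookahead is $

$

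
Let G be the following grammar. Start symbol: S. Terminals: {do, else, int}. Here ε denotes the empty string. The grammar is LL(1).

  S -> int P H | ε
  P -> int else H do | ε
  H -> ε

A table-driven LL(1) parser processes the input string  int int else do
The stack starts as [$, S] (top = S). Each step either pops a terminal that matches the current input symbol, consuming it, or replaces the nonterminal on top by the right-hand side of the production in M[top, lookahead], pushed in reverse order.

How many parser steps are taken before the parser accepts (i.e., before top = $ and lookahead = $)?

8

     Stack              Input              Action
  1  $ S                int int else do $  expand S -> int P H
  2  $ H P int          int int else do $  match int
  3  $ H P              int else do $      expand P -> int else H do
  4  $ H do H else int  int else do $      match int
  5  $ H do H else      else do $          match else
  6  $ H do H           do $               expand H -> ε
  7  $ H do             do $               match do
  8  $ H                $                  expand H -> ε
Accept reached after 8 steps.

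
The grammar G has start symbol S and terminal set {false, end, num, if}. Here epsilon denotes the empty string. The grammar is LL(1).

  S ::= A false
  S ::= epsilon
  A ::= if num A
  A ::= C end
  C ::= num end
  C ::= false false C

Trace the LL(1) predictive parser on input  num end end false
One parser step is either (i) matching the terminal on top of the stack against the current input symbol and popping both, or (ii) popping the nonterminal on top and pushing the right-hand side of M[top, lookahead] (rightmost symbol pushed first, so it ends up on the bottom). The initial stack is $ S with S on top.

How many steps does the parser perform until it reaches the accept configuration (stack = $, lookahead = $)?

7

step 1: stack=$ S  input=num end end false $  — expand S ::= A false
step 2: stack=$ false A  input=num end end false $  — expand A ::= C end
step 3: stack=$ false end C  input=num end end false $  — expand C ::= num end
step 4: stack=$ false end end num  input=num end end false $  — match num
step 5: stack=$ false end end  input=end end false $  — match end
step 6: stack=$ false end  input=end false $  — match end
step 7: stack=$ false  input=false $  — match false
Accept reached after 7 steps.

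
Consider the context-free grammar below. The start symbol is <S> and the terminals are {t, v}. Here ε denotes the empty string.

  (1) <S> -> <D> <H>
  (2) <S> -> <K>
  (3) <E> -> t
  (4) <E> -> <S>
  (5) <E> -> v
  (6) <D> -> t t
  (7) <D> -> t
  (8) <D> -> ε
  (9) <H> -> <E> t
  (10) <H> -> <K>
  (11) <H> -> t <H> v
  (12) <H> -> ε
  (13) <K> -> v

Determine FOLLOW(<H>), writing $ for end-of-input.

{$, t, v}

FIRST(<D>) = {ε, t}
FIRST(<K>) = {v}
FIRST(<S>) = {ε, t, v}  (via <D> <H>, <K>)
FIRST(<E>) = {ε, t, v}  (via <S>)
FIRST(<H>) = {ε, t, v}  (via <E> t, <K>)
FOLLOW(<S>) includes $ since <S> is the start symbol.
FOLLOW(<E>): in <H>-><E> t, <E> is followed by t with FIRST {t}. Thus FOLLOW(<E>) = {t}.
FOLLOW(<S>): in <E>-><S>, the suffix after <S> is empty, so FOLLOW(<S>) ⊇ FOLLOW(<E>) = {t}. Thus FOLLOW(<S>) = {$, t}.
FOLLOW(<D>): in <S>-><D> <H>, <D> is followed by <H> with FIRST {ε, t, v}; in <S>-><D> <H>, the suffix after <D> is nullable, so FOLLOW(<D>) ⊇ FOLLOW(<S>) = {$, t}. Thus FOLLOW(<D>) = {$, t, v}.
FOLLOW(<H>): in <S>-><D> <H>, the suffix after <H> is empty, so FOLLOW(<H>) ⊇ FOLLOW(<S>) = {$, t}; in <H>->t <H> v, <H> is followed by v with FIRST {v}. Thus FOLLOW(<H>) = {$, t, v}.
FOLLOW(<K>): in <S>-><K>, the suffix after <K> is empty, so FOLLOW(<K>) ⊇ FOLLOW(<S>) = {$, t}; in <H>-><K>, the suffix after <K> is empty, so FOLLOW(<K>) ⊇ FOLLOW(<H>) = {$, t, v}. Thus FOLLOW(<K>) = {$, t, v}.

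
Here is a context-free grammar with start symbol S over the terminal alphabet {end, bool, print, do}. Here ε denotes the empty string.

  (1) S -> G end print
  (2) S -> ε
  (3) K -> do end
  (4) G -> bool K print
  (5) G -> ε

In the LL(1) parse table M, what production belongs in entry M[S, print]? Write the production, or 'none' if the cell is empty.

FIRST(K) = {do}
FIRST(G) = {ε, bool}
FIRST(S) = {ε, bool, end}  (via G end print)
FOLLOW(S) includes $ since S is the start symbol.
FOLLOW(S): S appears on no right-hand side. Thus FOLLOW(S) = {$}.
For S -> G end print: FIRST(G end print) = {bool, end}, so it goes in M[S, t] for t ∈ {bool, end}.
For S -> ε: FIRST(ε) = {ε}, so it goes in M[S, t] for t ∈ {}; since ε ∈ FIRST, also for every t ∈ FOLLOW(S) = {$}.
None of these place a production in M[S, print].

none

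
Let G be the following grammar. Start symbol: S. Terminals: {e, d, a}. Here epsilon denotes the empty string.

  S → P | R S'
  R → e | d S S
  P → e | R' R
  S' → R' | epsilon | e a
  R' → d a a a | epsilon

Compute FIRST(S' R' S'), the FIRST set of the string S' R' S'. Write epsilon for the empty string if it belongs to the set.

FIRST(R): from R→e we get {e}; from R→d S S we get {d}. So FIRST(R) = {d, e}.
FIRST(R'): from R'→d a a a we get {d}; from R'→epsilon we get {epsilon}. So FIRST(R') = {epsilon, d}.
FIRST(P): from P→e we get {e}; from P→R' R we get {d, e}. So FIRST(P) = {d, e}.
FIRST(S'): from S'→R' we get {epsilon, d}; from S'→epsilon we get {epsilon}; from S'→e a we get {e}. So FIRST(S') = {epsilon, d, e}.
FIRST(S): from S→P we get {d, e}; from S→R S' we get {d, e}. So FIRST(S) = {d, e}.
FIRST(S' R' S'): take FIRST of each symbol in turn, carrying on past any symbol whose FIRST contains epsilon; result {epsilon, d, e}.

{epsilon, d, e}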